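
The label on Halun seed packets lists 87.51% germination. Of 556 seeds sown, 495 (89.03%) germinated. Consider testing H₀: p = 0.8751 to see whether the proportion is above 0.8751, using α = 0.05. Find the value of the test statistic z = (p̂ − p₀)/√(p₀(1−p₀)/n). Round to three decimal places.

z = 1.083

p̂ = 495/556 ≈ 0.89029.
Standard error under H₀: √(0.8751×0.1249/556) = 0.01402.
z = (0.89029 − 0.8751)/0.01402 = 0.01519/0.01402 = 1.083.
p-value = P(Z > 1.083) ≈ 0.1394, so at α = 0.05 we fail to reject H₀.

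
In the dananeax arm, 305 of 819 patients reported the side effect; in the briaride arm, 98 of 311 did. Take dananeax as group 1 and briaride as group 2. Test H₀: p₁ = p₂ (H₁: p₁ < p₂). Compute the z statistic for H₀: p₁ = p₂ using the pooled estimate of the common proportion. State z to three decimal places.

z = 1.796

p̂₁ = 305/819 = 0.37241, p̂₂ = 98/311 = 0.31511.
Pooled p̂ = (305+98)/(819+311) = 403/1130 = 0.35664.
SE = √(p̂(1−p̂)(1/n₁+1/n₂)) = √(0.35664·0.64336·0.00443644) = √(0.00101793) = 0.03190.
z = (0.37241 − 0.31511)/0.03190 = 0.05730/0.03190 = 1.796.
p-value = P(Z < 1.796) ≈ 0.9637.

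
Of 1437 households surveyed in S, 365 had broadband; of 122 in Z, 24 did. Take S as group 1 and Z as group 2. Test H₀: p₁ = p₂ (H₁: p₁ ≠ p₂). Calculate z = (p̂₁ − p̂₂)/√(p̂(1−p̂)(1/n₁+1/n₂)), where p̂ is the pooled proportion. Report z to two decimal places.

p̂₁ = 365/1437 ≈ 0.2540, p̂₂ = 24/122 ≈ 0.1967.
Pooled p̂ = (365+24)/(1437+122) = 389/1559 = 0.2495.
SE = √(0.187259 × 0.00889262) = 0.0408.
z = (0.2540 − 0.1967)/0.0408 = 0.0573/0.0408 = 1.40.
p-value = 2·P(Z > 1.404) ≈ 0.1604.

z = 1.40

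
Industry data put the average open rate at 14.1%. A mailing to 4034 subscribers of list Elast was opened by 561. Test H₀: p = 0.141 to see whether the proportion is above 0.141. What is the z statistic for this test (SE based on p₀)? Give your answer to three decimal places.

p̂ = 561/4034 = 0.139068.
SE = √(p₀(1−p₀)/n) = √(0.12112/4034) = 0.005479.
z = (0.139068 − 0.141)/0.005479 = -0.001932/0.005479 = -0.353.

z = -0.353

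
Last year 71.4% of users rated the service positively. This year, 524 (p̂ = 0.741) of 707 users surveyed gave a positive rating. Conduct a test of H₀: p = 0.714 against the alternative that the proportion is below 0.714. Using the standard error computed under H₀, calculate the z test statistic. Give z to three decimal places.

z = 1.598

p̂ = 524/707 = 0.74116.
SE = √(p₀(1−p₀)/n) = √(0.2042/707) = 0.01700.
z = (0.74116 − 0.714)/0.01700 = 0.02716/0.01700 = 1.598.
p-value = P(Z < 1.598) ≈ 0.9450.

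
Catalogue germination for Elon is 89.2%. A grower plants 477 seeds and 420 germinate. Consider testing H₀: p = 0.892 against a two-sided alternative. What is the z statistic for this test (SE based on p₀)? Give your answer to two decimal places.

p̂ = 420/477 = 0.8805.
Under H₀, SE = √(0.892·0.108/477) = √(0.000201962) = 0.0142.
z = (0.8805 − 0.892)/0.0142 = -0.0115/0.0142 = -0.81.
Two-sided p-value ≈ 2·Φ(−0.809) = 0.4185.

z = -0.81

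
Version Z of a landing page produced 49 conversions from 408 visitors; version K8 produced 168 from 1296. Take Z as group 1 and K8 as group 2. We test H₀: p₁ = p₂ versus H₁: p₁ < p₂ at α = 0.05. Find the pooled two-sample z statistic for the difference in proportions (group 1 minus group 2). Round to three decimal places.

p̂₁ = 49/408 ≈ 0.12010, p̂₂ = 168/1296 ≈ 0.12963.
Pooled p̂ = (49+168)/(408+1296) = 217/1704 = 0.12735.
SE = √(p̂(1−p̂)(1/n₁+1/n₂)) = √(0.12735·0.87265·0.00322259) = √(0.000358126) = 0.01892.
z = (0.12010 − 0.12963)/0.01892 = -0.00953/0.01892 = -0.504.
p-value = P(Z < -0.504) ≈ 0.3072. With α = 0.05, fail to reject H₀.

z = -0.504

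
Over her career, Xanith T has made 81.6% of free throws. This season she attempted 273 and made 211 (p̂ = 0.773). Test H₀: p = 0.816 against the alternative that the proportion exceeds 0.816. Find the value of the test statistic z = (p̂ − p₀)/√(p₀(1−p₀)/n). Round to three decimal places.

z = -1.838

p̂ = 211/273 = 0.77289.
Under H₀, SE = √(0.816·0.184/273) = √(0.000549978) = 0.02345.
z = (0.77289 − 0.816)/0.02345 = -0.04311/0.02345 = -1.838.
p-value = P(Z > -1.838) ≈ 0.9670.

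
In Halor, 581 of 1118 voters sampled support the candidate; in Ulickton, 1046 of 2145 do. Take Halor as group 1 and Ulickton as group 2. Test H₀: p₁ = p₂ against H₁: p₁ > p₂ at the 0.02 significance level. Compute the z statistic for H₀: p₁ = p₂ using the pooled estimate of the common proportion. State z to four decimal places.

z = 1.7368

p̂₁ = 581/1118 = 0.519678, p̂₂ = 1046/2145 = 0.487646.
Pooled p̂ = (581+1046)/(1118+2145) = 1627/3263 = 0.498621.
SE = √(p̂(1−p̂)(1/n₁+1/n₂)) = √(0.498621·0.501379·0.00136065) = √(0.000340161) = 0.018443.
z = (0.519678 − 0.487646)/0.018443 = 0.032032/0.018443 = 1.7368.
p-value = P(Z > 1.737) ≈ 0.0412, so at α = 0.02 we fail to reject H₀.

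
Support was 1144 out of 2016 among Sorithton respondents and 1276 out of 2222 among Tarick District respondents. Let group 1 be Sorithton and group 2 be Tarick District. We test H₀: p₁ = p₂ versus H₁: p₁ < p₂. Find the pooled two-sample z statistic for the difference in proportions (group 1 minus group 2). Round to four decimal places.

z = -0.4465

p̂₁ = 1144/2016 ≈ 0.567460, p̂₂ = 1276/2222 ≈ 0.574257.
Pooled p̂ = (1144+1276)/(2016+2222) = 2420/4238 = 0.571024.
SE = √(p̂(1−p̂)(1/n₁+1/n₂)) = √(0.571024·0.428976·0.000946077) = √(0.000231747) = 0.015223.
z = (0.567460 − 0.574257)/0.015223 = -0.006797/0.015223 = -0.4465.
p-value = P(Z < -0.446) ≈ 0.3276.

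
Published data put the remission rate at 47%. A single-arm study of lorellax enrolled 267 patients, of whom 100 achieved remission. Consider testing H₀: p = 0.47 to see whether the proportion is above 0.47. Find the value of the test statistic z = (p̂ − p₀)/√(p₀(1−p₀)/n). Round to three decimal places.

p̂ = 100/267 ≈ 0.37453.
Standard error under H₀: √(0.47×0.53/267) = 0.03054.
z = (0.37453 − 0.47)/0.03054 = -0.09547/0.03054 = -3.126.
p-value = P(Z > -3.126) ≈ 0.9991.

z = -3.126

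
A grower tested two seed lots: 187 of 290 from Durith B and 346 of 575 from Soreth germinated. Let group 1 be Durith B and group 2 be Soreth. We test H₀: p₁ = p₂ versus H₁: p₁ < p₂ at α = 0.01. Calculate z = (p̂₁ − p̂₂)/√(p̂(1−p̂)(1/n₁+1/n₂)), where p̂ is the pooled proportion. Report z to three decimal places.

p̂₁ = 187/290 = 0.64483, p̂₂ = 346/575 = 0.60174.
Pooled p̂ = (187+346)/(290+575) = 533/865 = 0.61618.
SE = √(0.236501 × 0.00518741) = 0.03503.
z = (0.64483 − 0.60174)/0.03503 = 0.04309/0.03503 = 1.230.
p-value = P(Z < 1.230) ≈ 0.8907, so at α = 0.01 we fail to reject H₀.

z = 1.230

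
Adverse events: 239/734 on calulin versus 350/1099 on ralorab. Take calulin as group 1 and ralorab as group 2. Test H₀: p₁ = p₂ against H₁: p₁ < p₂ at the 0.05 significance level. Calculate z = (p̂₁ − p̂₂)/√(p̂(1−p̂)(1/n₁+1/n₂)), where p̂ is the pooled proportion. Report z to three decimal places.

p̂₁ = 239/734 = 0.32561, p̂₂ = 350/1099 = 0.31847.
Pooled p̂ = (239+350)/(734+1099) = 589/1833 = 0.32133.
SE = √(p̂(1−p̂)(1/n₁+1/n₂)) = √(0.32133·0.67867·0.00227232) = √(0.000495541) = 0.02226.
z = (0.32561 − 0.31847)/0.02226 = 0.00714/0.02226 = 0.321.
p-value = P(Z < 0.321) ≈ 0.6258; since p > α = 0.05, fail to reject H₀.

z = 0.321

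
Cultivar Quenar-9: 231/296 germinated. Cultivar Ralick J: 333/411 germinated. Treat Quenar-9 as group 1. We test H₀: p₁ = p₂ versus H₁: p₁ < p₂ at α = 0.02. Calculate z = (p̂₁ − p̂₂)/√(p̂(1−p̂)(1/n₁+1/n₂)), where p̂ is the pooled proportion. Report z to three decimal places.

z = -0.974

p̂₁ = 231/296 = 0.78041, p̂₂ = 333/411 = 0.81022.
Pooled p̂ = (231+333)/(296+411) = 564/707 = 0.79774.
SE = √(0.161353 × 0.00581147) = 0.03062.
z = (0.78041 − 0.81022)/0.03062 = -0.02981/0.03062 = -0.974.
p-value = P(Z < -0.974) ≈ 0.1651, so at α = 0.02 we fail to reject H₀.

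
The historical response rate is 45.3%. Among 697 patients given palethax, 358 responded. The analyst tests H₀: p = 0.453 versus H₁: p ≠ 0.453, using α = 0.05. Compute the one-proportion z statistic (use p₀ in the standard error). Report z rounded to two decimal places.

z = 3.22

p̂ = 358/697 = 0.51363.
Under H₀, SE = √(0.453·0.547/697) = √(0.000355511) = 0.01885.
z = (0.51363 − 0.453)/0.01885 = 0.06063/0.01885 = 3.22.
p-value = 2·P(Z > 3.216) ≈ 0.0013. With α = 0.05, reject H₀.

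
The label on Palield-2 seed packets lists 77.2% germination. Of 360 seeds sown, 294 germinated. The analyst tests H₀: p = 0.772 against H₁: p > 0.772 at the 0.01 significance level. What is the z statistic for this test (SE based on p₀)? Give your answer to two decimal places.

p̂ = 294/360 = 0.8167.
SE = √(p₀(1−p₀)/n) = √(0.17602/360) = 0.0221.
z = (0.8167 − 0.772)/0.0221 = 0.0447/0.0221 = 2.02.
p-value = P(Z > 2.020) ≈ 0.0217. With α = 0.01, fail to reject H₀.

z = 2.02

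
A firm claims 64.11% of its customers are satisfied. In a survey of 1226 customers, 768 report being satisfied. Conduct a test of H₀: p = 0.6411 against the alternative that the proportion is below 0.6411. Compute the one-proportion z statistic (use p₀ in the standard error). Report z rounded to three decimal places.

p̂ = 768/1226 = 0.62643.
Standard error under H₀: √(0.6411×0.3589/1226) = 0.01370.
z = (0.62643 − 0.6411)/0.01370 = -0.01467/0.01370 = -1.071.

z = -1.071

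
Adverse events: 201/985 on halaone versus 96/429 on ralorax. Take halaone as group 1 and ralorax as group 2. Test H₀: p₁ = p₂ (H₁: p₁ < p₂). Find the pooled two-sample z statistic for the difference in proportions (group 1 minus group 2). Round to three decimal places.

z = -0.837

p̂₁ = 201/985 = 0.20406, p̂₂ = 96/429 = 0.22378.
Pooled p̂ = (201+96)/(985+429) = 297/1414 = 0.21004.
SE = √(p̂(1−p̂)(1/n₁+1/n₂)) = √(0.21004·0.78996·0.00334623) = √(0.000555222) = 0.02356.
z = (0.20406 − 0.22378)/0.02356 = -0.01972/0.02356 = -0.837.
p-value = P(Z < -0.837) ≈ 0.2014.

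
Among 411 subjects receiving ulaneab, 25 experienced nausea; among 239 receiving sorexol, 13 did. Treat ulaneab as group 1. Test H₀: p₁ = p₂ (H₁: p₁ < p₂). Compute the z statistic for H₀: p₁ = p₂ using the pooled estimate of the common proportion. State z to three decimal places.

p̂₁ = 25/411 = 0.060827, p̂₂ = 13/239 = 0.054393.
Pooled p̂ = (25+13)/(411+239) = 38/650 = 0.058462.
SE = √(0.0550438 × 0.00661719) = 0.019085.
z = (0.060827 − 0.054393)/0.019085 = 0.006434/0.019085 = 0.337.
p-value = P(Z < 0.337) ≈ 0.6320.

z = 0.337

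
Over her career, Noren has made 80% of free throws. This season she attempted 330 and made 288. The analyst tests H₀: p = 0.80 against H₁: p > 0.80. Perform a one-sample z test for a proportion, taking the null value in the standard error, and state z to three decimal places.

z = 3.303

p̂ = 288/330 = 0.87273.
Standard error under H₀: √(0.8×0.2/330) = 0.02202.
z = (0.87273 − 0.8)/0.02202 = 0.07273/0.02202 = 3.303.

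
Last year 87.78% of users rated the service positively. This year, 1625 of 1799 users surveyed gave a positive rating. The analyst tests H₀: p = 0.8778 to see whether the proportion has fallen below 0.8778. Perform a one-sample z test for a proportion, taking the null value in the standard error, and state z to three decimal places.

z = 3.300

p̂ = 1625/1799 = 0.903280.
SE = √(p₀(1−p₀)/n) = √(0.10727/1799) = 0.007722.
z = (0.903280 − 0.8778)/0.007722 = 0.025480/0.007722 = 3.300.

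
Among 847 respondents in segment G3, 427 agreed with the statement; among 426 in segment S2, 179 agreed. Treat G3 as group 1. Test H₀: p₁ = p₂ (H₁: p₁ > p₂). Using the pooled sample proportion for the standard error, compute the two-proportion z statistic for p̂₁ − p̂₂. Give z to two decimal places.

p̂₁ = 427/847 ≈ 0.50413, p̂₂ = 179/426 ≈ 0.42019.
Pooled p̂ = (427+179)/(847+426) = 606/1273 = 0.47604.
SE = √(p̂(1−p̂)(1/n₁+1/n₂)) = √(0.47604·0.52396·0.00352806) = √(0.000879989) = 0.02966.
z = (0.50413 − 0.42019)/0.02966 = 0.08394/0.02966 = 2.83.

z = 2.83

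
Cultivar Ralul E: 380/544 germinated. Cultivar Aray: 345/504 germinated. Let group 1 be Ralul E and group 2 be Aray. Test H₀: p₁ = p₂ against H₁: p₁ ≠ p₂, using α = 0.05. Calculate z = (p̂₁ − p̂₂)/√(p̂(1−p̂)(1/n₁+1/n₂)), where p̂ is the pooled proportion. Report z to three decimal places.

p̂₁ = 380/544 = 0.69853, p̂₂ = 345/504 = 0.68452.
Pooled p̂ = (380+345)/(544+504) = 725/1048 = 0.69179.
SE = √(p̂(1−p̂)(1/n₁+1/n₂)) = √(0.69179·0.30821·0.00382236) = √(0.000814985) = 0.02855.
z = (0.69853 − 0.68452)/0.02855 = 0.01401/0.02855 = 0.491.
Two-sided p-value ≈ 2·Φ(−0.491) = 0.6237. With α = 0.05, fail to reject H₀.

z = 0.491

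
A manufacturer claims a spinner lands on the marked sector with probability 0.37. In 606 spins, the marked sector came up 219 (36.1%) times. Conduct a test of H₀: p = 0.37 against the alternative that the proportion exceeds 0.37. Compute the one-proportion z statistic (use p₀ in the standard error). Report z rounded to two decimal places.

p̂ = 219/606 ≈ 0.3614.
Standard error under H₀: √(0.37×0.63/606) = 0.0196.
z = (0.3614 − 0.37)/0.0196 = -0.0086/0.0196 = -0.44.
p-value = P(Z > -0.439) ≈ 0.6697.

z = -0.44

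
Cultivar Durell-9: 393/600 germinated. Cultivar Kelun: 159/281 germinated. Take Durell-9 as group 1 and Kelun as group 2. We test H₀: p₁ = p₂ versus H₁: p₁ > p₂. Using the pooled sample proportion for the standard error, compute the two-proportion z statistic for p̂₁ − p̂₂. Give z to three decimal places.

p̂₁ = 393/600 = 0.65500, p̂₂ = 159/281 = 0.56584.
Pooled p̂ = (393+159)/(600+281) = 552/881 = 0.62656.
SE = √(p̂(1−p̂)(1/n₁+1/n₂)) = √(0.62656·0.37344·0.00522539) = √(0.00122265) = 0.03497.
z = (0.65500 − 0.56584)/0.03497 = 0.08916/0.03497 = 2.550.
p-value = P(Z > 2.550) ≈ 0.0054.

z = 2.550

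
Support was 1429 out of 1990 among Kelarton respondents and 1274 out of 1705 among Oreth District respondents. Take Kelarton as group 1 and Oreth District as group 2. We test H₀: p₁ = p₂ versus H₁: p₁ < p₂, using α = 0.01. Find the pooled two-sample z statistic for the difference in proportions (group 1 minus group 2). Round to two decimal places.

z = -1.99

p̂₁ = 1429/1990 ≈ 0.7181, p̂₂ = 1274/1705 ≈ 0.7472.
Pooled p̂ = (1429+1274)/(1990+1705) = 2703/3695 = 0.7315.
SE = √(p̂(1−p̂)(1/n₁+1/n₂)) = √(0.7315·0.2685·0.00108902) = √(0.000213878) = 0.0146.
z = (0.7181 − 0.7472)/0.0146 = -0.0291/0.0146 = -1.99.
p-value = P(Z < -1.991) ≈ 0.0232. With α = 0.01, fail to reject H₀.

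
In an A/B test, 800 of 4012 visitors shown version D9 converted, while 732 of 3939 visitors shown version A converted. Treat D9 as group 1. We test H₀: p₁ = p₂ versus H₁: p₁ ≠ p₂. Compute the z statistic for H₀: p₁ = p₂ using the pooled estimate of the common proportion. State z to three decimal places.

z = 1.534

p̂₁ = 800/4012 = 0.199402, p̂₂ = 732/3939 = 0.185834.
Pooled p̂ = (800+732)/(4012+3939) = 1532/7951 = 0.192680.
SE = √(p̂(1−p̂)(1/n₁+1/n₂)) = √(0.192680·0.807320·0.000503124) = √(7.82632e-05) = 0.008847.
z = (0.199402 − 0.185834)/0.008847 = 0.013568/0.008847 = 1.534.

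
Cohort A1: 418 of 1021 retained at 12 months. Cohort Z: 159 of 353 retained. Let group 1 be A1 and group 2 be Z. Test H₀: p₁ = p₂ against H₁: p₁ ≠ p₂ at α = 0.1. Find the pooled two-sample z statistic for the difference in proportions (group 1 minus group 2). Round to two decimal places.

z = -1.35

p̂₁ = 418/1021 = 0.40940, p̂₂ = 159/353 = 0.45042.
Pooled p̂ = (418+159)/(1021+353) = 577/1374 = 0.41994.
SE = √(p̂(1−p̂)(1/n₁+1/n₂)) = √(0.41994·0.58006·0.00381229) = √(0.000928639) = 0.03047.
z = (0.40940 − 0.45042)/0.03047 = -0.04102/0.03047 = -1.35.
Two-sided p-value ≈ 2·Φ(−1.346) = 0.1783, so at α = 0.1 we fail to reject H₀.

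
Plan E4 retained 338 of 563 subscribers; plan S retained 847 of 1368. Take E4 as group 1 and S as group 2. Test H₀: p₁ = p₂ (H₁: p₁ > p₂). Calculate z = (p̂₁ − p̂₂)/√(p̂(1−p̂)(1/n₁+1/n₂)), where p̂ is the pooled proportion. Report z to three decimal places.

z = -0.771

p̂₁ = 338/563 = 0.60036, p̂₂ = 847/1368 = 0.61915.
Pooled p̂ = (338+847)/(563+1368) = 1185/1931 = 0.61367.
SE = √(0.237079 × 0.00250719) = 0.02438.
z = (0.60036 − 0.61915)/0.02438 = -0.01879/0.02438 = -0.771.
p-value = P(Z > -0.771) ≈ 0.7796.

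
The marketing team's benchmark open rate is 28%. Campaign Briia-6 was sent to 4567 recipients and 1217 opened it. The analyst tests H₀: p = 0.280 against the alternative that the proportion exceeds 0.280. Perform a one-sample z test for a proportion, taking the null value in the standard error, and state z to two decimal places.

p̂ = 1217/4567 = 0.26648.
Standard error under H₀: √(0.28×0.72/4567) = 0.00664.
z = (0.26648 − 0.28)/0.00664 = -0.01352/0.00664 = -2.04.

z = -2.04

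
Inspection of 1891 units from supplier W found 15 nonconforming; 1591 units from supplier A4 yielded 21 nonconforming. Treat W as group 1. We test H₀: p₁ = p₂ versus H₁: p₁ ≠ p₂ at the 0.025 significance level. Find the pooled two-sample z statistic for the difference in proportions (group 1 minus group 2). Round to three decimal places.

p̂₁ = 15/1891 ≈ 0.007932, p̂₂ = 21/1591 ≈ 0.013199.
Pooled p̂ = (15+21)/(1891+1591) = 36/3482 = 0.010339.
SE = √(0.010232 × 0.00115736) = 0.003441.
z = (0.007932 − 0.013199)/0.003441 = -0.005267/0.003441 = -1.531.
Two-sided p-value ≈ 2·Φ(−1.531) = 0.1259, so at α = 0.025 we fail to reject H₀.

z = -1.531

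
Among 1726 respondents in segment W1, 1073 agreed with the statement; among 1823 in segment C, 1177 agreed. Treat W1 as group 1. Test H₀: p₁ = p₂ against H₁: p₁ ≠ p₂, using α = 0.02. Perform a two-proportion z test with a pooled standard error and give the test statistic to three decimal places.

z = -1.482

p̂₁ = 1073/1726 = 0.621669, p̂₂ = 1177/1823 = 0.645639.
Pooled p̂ = (1073+1177)/(1726+1823) = 2250/3549 = 0.633981.
SE = √(0.232049 × 0.00112792) = 0.016178.
z = (0.621669 − 0.645639)/0.016178 = -0.023970/0.016178 = -1.482.
Two-sided p-value ≈ 2·Φ(−1.482) = 0.1384. With α = 0.02, fail to reject H₀.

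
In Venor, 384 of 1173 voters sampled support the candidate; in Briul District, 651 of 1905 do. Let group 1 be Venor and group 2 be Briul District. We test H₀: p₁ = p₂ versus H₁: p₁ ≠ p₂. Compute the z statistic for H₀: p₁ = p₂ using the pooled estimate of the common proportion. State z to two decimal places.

z = -0.82

p̂₁ = 384/1173 = 0.3274, p̂₂ = 651/1905 = 0.3417.
Pooled p̂ = (384+651)/(1173+1905) = 1035/3078 = 0.3363.
SE = √(p̂(1−p̂)(1/n₁+1/n₂)) = √(0.3363·0.6637·0.00137745) = √(0.000307431) = 0.0175.
z = (0.3274 − 0.3417)/0.0175 = -0.0143/0.0175 = -0.82.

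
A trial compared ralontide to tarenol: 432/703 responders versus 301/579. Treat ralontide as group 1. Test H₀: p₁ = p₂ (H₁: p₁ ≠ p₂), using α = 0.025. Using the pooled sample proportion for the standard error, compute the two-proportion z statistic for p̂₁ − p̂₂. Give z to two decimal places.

z = 3.41

p̂₁ = 432/703 = 0.61451, p̂₂ = 301/579 = 0.51986.
Pooled p̂ = (432+301)/(703+579) = 733/1282 = 0.57176.
SE = √(p̂(1−p̂)(1/n₁+1/n₂)) = √(0.57176·0.42824·0.00314959) = √(0.000771178) = 0.02777.
z = (0.61451 − 0.51986)/0.02777 = 0.09465/0.02777 = 3.41.
p-value = 2·P(Z > 3.408) ≈ 0.0007; since p < α = 0.025, reject H₀.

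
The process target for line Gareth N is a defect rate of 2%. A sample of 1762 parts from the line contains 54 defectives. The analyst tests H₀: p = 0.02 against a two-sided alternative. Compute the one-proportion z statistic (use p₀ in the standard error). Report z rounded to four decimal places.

z = 3.1923

p̂ = 54/1762 = 0.0306470.
Standard error under H₀: √(0.02×0.98/1762) = 0.0033352.
z = (0.0306470 − 0.02)/0.0033352 = 0.0106470/0.0033352 = 3.1923.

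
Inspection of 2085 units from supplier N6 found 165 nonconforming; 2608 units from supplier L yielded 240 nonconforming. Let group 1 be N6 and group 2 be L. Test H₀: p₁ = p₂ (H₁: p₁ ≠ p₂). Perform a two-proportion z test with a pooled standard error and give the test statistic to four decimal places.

z = -1.5623

p̂₁ = 165/2085 = 0.0791367, p̂₂ = 240/2608 = 0.0920245.
Pooled p̂ = (165+240)/(2085+2608) = 405/4693 = 0.0862987.
SE = √(0.0788513 × 0.000863052) = 0.0082494.
z = (0.0791367 − 0.0920245)/0.0082494 = -0.0128878/0.0082494 = -1.5623.
Two-sided p-value ≈ 2·Φ(−1.562) = 0.1182.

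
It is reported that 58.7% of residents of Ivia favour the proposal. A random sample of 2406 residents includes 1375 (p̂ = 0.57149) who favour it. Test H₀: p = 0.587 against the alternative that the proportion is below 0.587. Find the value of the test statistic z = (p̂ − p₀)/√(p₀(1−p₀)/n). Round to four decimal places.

p̂ = 1375/2406 = 0.571488.
Under H₀, SE = √(0.587·0.413/2406) = √(0.000100761) = 0.010038.
z = (0.571488 − 0.587)/0.010038 = -0.015512/0.010038 = -1.5453.

z = -1.5453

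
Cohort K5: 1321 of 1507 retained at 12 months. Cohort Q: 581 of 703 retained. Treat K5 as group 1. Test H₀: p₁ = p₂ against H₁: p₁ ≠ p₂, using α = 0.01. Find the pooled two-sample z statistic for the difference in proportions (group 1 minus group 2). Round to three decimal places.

p̂₁ = 1321/1507 ≈ 0.87658, p̂₂ = 581/703 ≈ 0.82646.
Pooled p̂ = (1321+581)/(1507+703) = 1902/2210 = 0.86063.
SE = √(0.119943 × 0.00208605) = 0.01582.
z = (0.87658 − 0.82646)/0.01582 = 0.05012/0.01582 = 3.168.
Two-sided p-value ≈ 2·Φ(−3.168) = 0.0015, so at α = 0.01 we reject H₀.

z = 3.168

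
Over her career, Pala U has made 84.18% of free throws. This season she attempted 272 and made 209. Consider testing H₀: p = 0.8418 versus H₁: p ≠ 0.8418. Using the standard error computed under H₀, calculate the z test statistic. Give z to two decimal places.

z = -3.32

p̂ = 209/272 ≈ 0.7684.
SE = √(p₀(1−p₀)/n) = √(0.13317/272) = 0.0221.
z = (0.7684 − 0.8418)/0.0221 = -0.0734/0.0221 = -3.32.
p-value = 2·P(Z > 3.318) ≈ 0.0009.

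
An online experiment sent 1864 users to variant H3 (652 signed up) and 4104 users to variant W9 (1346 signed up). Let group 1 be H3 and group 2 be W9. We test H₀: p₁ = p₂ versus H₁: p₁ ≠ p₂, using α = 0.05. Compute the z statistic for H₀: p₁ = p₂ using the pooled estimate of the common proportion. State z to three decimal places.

z = 1.655

p̂₁ = 652/1864 ≈ 0.349785, p̂₂ = 1346/4104 ≈ 0.327973.
Pooled p̂ = (652+1346)/(1864+4104) = 1998/5968 = 0.334786.
SE = √(p̂(1−p̂)(1/n₁+1/n₂)) = √(0.334786·0.665214·0.000780145) = √(0.000173742) = 0.013181.
z = (0.349785 − 0.327973)/0.013181 = 0.021812/0.013181 = 1.655.
Two-sided p-value ≈ 2·Φ(−1.655) = 0.0980; since p > α = 0.05, fail to reject H₀.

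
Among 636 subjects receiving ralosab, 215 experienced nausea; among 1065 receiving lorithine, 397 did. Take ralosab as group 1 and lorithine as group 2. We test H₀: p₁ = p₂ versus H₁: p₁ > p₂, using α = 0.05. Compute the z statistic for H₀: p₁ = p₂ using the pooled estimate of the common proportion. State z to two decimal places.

p̂₁ = 215/636 ≈ 0.3381, p̂₂ = 397/1065 ≈ 0.3728.
Pooled p̂ = (215+397)/(636+1065) = 612/1701 = 0.3598.
SE = √(p̂(1−p̂)(1/n₁+1/n₂)) = √(0.3598·0.6402·0.00251129) = √(0.000578453) = 0.0241.
z = (0.3381 − 0.3728)/0.0241 = -0.0347/0.0241 = -1.44.
p-value = P(Z > -1.444) ≈ 0.9256. With α = 0.05, fail to reject H₀.

z = -1.44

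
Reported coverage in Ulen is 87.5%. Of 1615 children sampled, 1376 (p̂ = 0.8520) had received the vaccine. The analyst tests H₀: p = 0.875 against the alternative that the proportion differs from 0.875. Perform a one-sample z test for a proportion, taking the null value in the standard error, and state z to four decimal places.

z = -2.7933

p̂ = 1376/1615 = 0.8520124.
Under H₀, SE = √(0.875·0.125/1615) = √(6.77245e-05) = 0.0082295.
z = (0.8520124 − 0.875)/0.0082295 = -0.0229876/0.0082295 = -2.7933.
Two-sided p-value ≈ 2·Φ(−2.793) = 0.0052.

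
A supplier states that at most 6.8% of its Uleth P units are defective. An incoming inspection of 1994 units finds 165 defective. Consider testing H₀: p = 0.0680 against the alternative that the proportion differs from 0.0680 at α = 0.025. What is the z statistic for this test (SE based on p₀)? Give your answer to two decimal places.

z = 2.62

p̂ = 165/1994 = 0.0827.
Standard error under H₀: √(0.068×0.932/1994) = 0.0056.
z = (0.0827 − 0.068)/0.0056 = 0.0147/0.0056 = 2.62.
Two-sided p-value ≈ 2·Φ(−2.616) = 0.0089, so at α = 0.025 we reject H₀.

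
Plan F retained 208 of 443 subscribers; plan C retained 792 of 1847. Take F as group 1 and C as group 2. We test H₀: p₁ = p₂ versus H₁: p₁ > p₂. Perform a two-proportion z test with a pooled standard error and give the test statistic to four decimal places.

p̂₁ = 208/443 = 0.469526, p̂₂ = 792/1847 = 0.428803.
Pooled p̂ = (208+792)/(443+1847) = 1000/2290 = 0.436681.
SE = √(p̂(1−p̂)(1/n₁+1/n₂)) = √(0.436681·0.563319·0.00279875) = √(0.000688468) = 0.026239.
z = (0.469526 − 0.428803)/0.026239 = 0.040723/0.026239 = 1.5520.
p-value = P(Z > 1.552) ≈ 0.0603.

z = 1.5520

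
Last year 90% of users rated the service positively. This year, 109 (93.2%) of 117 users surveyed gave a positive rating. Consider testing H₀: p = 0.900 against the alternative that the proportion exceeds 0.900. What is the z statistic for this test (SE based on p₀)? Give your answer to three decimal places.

z = 1.140

p̂ = 109/117 ≈ 0.93162.
SE = √(p₀(1−p₀)/n) = √(0.09/117) = 0.02774.
z = (0.93162 − 0.9)/0.02774 = 0.03162/0.02774 = 1.140.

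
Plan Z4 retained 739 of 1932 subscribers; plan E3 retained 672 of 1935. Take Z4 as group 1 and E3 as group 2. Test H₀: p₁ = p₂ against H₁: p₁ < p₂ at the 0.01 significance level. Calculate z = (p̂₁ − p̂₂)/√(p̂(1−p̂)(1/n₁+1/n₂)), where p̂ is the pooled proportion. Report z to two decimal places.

p̂₁ = 739/1932 ≈ 0.3825, p̂₂ = 672/1935 ≈ 0.3473.
Pooled p̂ = (739+672)/(1932+1935) = 1411/3867 = 0.3649.
SE = √(0.231743 × 0.00103439) = 0.0155.
z = (0.3825 − 0.3473)/0.0155 = 0.0352/0.0155 = 2.27.
p-value = P(Z < 2.275) ≈ 0.9885; since p > α = 0.01, fail to reject H₀.

z = 2.27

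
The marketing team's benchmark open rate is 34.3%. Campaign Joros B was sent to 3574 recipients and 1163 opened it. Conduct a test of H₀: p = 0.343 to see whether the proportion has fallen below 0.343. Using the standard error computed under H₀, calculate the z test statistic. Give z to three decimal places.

p̂ = 1163/3574 = 0.325406.
SE = √(p₀(1−p₀)/n) = √(0.22535/3574) = 0.007941.
z = (0.325406 − 0.343)/0.007941 = -0.017594/0.007941 = -2.216.
p-value = P(Z < -2.216) ≈ 0.0134.

z = -2.216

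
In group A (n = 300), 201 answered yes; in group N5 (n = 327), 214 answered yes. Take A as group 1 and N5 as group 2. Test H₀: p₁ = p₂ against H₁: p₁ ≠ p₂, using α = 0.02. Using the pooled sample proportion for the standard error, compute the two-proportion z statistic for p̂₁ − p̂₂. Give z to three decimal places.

p̂₁ = 201/300 ≈ 0.67000, p̂₂ = 214/327 ≈ 0.65443.
Pooled p̂ = (201+214)/(300+327) = 415/627 = 0.66188.
SE = √(p̂(1−p̂)(1/n₁+1/n₂)) = √(0.66188·0.33812·0.00639144) = √(0.00143037) = 0.03782.
z = (0.67000 − 0.65443)/0.03782 = 0.01557/0.03782 = 0.412.
p-value = 2·P(Z > 0.412) ≈ 0.6807, so at α = 0.02 we fail to reject H₀.

z = 0.412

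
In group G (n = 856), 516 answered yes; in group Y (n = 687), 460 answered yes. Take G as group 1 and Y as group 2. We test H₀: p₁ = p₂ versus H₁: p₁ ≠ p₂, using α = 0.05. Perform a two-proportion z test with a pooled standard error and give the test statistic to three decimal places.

p̂₁ = 516/856 = 0.60280, p̂₂ = 460/687 = 0.66958.
Pooled p̂ = (516+460)/(856+687) = 976/1543 = 0.63253.
SE = √(0.232435 × 0.00262383) = 0.02470.
z = (0.60280 − 0.66958)/0.02470 = -0.06678/0.02470 = -2.704.
p-value = 2·P(Z > 2.704) ≈ 0.0069; since p < α = 0.05, reject H₀.

z = -2.704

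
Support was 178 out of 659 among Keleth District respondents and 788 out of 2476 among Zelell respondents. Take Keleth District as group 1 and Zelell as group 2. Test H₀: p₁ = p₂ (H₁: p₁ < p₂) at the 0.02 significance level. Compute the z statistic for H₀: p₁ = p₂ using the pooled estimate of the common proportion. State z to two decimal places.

p̂₁ = 178/659 ≈ 0.27011, p̂₂ = 788/2476 ≈ 0.31826.
Pooled p̂ = (178+788)/(659+2476) = 966/3135 = 0.30813.
SE = √(0.213187 × 0.00192133) = 0.02024.
z = (0.27011 − 0.31826)/0.02024 = -0.04815/0.02024 = -2.38.
p-value = P(Z < -2.379) ≈ 0.0087. With α = 0.02, reject H₀.

z = -2.38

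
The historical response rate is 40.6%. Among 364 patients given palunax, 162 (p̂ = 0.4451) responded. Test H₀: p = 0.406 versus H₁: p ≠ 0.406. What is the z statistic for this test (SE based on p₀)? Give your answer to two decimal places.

z = 1.52

p̂ = 162/364 = 0.4451.
SE = √(p₀(1−p₀)/n) = √(0.24116/364) = 0.0257.
z = (0.4451 − 0.406)/0.0257 = 0.0391/0.0257 = 1.52.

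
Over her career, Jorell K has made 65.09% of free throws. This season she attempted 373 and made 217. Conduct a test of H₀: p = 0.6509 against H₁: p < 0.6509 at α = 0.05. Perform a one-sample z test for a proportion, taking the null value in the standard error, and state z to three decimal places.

p̂ = 217/373 = 0.58177.
SE = √(p₀(1−p₀)/n) = √(0.22723/373) = 0.02468.
z = (0.58177 − 0.6509)/0.02468 = -0.06913/0.02468 = -2.801.
p-value = P(Z < -2.801) ≈ 0.0025. With α = 0.05, reject H₀.

z = -2.801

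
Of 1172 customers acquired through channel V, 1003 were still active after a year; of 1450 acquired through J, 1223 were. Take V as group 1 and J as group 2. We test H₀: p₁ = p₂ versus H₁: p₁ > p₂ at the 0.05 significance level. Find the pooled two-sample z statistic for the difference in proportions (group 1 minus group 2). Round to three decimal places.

z = 0.878

p̂₁ = 1003/1172 ≈ 0.85580, p̂₂ = 1223/1450 ≈ 0.84345.
Pooled p̂ = (1003+1223)/(1172+1450) = 2226/2622 = 0.84897.
SE = √(p̂(1−p̂)(1/n₁+1/n₂)) = √(0.84897·0.15103·0.0015429) = √(0.00019783) = 0.01407.
z = (0.85580 − 0.84345)/0.01407 = 0.01235/0.01407 = 0.878.
p-value = P(Z > 0.878) ≈ 0.1899, so at α = 0.05 we fail to reject H₀.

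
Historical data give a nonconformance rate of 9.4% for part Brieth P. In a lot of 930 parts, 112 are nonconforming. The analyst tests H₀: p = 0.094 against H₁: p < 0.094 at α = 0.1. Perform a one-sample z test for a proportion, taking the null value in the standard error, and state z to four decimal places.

z = 2.7619

p̂ = 112/930 = 0.1204301.
SE = √(p₀(1−p₀)/n) = √(0.085164/930) = 0.0095694.
z = (0.1204301 − 0.094)/0.0095694 = 0.0264301/0.0095694 = 2.7619.
p-value = P(Z < 2.762) ≈ 0.9971, so at α = 0.1 we fail to reject H₀.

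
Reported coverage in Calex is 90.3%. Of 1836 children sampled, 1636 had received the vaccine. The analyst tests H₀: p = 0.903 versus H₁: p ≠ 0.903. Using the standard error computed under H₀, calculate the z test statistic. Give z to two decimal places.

z = -1.73

p̂ = 1636/1836 ≈ 0.89107.
SE = √(p₀(1−p₀)/n) = √(0.087591/1836) = 0.00691.
z = (0.89107 − 0.903)/0.00691 = -0.01193/0.00691 = -1.73.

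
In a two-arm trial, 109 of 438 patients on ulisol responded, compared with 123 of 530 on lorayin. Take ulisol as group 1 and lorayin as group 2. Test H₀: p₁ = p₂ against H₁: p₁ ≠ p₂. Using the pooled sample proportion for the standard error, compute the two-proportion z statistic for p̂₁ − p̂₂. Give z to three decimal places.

z = 0.609

p̂₁ = 109/438 = 0.24886, p̂₂ = 123/530 = 0.23208.
Pooled p̂ = (109+123)/(438+530) = 232/968 = 0.23967.
SE = √(0.182228 × 0.0041699) = 0.02757.
z = (0.24886 − 0.23208)/0.02757 = 0.01678/0.02757 = 0.609.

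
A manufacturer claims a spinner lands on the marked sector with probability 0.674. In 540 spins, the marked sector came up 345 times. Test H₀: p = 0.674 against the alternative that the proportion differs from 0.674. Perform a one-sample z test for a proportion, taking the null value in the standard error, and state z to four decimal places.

z = -1.7406

p̂ = 345/540 = 0.638889.
Standard error under H₀: √(0.674×0.326/540) = 0.020172.
z = (0.638889 − 0.674)/0.020172 = -0.035111/0.020172 = -1.7406.
Two-sided p-value ≈ 2·Φ(−1.741) = 0.0818.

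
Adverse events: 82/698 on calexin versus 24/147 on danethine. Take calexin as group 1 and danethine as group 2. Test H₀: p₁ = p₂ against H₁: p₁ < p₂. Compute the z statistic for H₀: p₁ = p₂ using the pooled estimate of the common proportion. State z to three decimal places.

p̂₁ = 82/698 = 0.11748, p̂₂ = 24/147 = 0.16327.
Pooled p̂ = (82+24)/(698+147) = 106/845 = 0.12544.
SE = √(0.109708 × 0.00823539) = 0.03006.
z = (0.11748 − 0.16327)/0.03006 = -0.04579/0.03006 = -1.523.

z = -1.523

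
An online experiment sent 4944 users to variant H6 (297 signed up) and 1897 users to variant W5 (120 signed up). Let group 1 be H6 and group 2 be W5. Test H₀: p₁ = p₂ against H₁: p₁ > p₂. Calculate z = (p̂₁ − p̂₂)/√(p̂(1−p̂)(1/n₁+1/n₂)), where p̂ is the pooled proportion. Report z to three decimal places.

z = -0.493

p̂₁ = 297/4944 ≈ 0.060073, p̂₂ = 120/1897 ≈ 0.063258.
Pooled p̂ = (297+120)/(4944+1897) = 417/6841 = 0.060956.
SE = √(p̂(1−p̂)(1/n₁+1/n₂)) = √(0.060956·0.939044·0.000729414) = √(4.17519e-05) = 0.006462.
z = (0.060073 − 0.063258)/0.006462 = -0.003185/0.006462 = -0.493.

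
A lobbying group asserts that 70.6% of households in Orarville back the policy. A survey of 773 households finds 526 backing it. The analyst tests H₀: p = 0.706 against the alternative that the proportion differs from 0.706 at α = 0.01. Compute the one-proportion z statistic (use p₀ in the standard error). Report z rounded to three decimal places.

p̂ = 526/773 ≈ 0.68047.
SE = √(p₀(1−p₀)/n) = √(0.20756/773) = 0.01639.
z = (0.68047 − 0.706)/0.01639 = -0.02553/0.01639 = -1.558.
p-value = 2·P(Z > 1.558) ≈ 0.1192. With α = 0.01, fail to reject H₀.

z = -1.558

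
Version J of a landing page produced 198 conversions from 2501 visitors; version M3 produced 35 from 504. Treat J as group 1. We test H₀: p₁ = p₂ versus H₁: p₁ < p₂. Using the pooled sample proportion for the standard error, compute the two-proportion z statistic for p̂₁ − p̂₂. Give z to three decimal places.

p̂₁ = 198/2501 = 0.07917, p̂₂ = 35/504 = 0.06944.
Pooled p̂ = (198+35)/(2501+504) = 233/3005 = 0.07754.
SE = √(0.0715254 × 0.00238397) = 0.01306.
z = (0.07917 − 0.06944)/0.01306 = 0.00973/0.01306 = 0.745.

z = 0.745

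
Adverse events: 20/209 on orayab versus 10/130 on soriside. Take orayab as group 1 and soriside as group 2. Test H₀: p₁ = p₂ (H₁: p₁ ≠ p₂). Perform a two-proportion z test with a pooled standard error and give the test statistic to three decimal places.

z = 0.592

p̂₁ = 20/209 = 0.09569, p̂₂ = 10/130 = 0.07692.
Pooled p̂ = (20+10)/(209+130) = 30/339 = 0.08850.
SE = √(p̂(1−p̂)(1/n₁+1/n₂)) = √(0.08850·0.91150·0.012477) = √(0.00100645) = 0.03172.
z = (0.09569 − 0.07692)/0.03172 = 0.01877/0.03172 = 0.592.
Two-sided p-value ≈ 2·Φ(−0.592) = 0.5541.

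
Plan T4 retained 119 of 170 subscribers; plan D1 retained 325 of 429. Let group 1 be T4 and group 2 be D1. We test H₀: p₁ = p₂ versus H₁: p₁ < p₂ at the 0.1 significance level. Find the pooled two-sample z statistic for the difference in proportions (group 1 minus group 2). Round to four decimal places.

p̂₁ = 119/170 ≈ 0.700000, p̂₂ = 325/429 ≈ 0.757576.
Pooled p̂ = (119+325)/(170+429) = 444/599 = 0.741235.
SE = √(0.191805 × 0.00821336) = 0.039691.
z = (0.700000 − 0.757576)/0.039691 = -0.057576/0.039691 = -1.4506.
p-value = P(Z < -1.451) ≈ 0.0734; since p < α = 0.1, reject H₀.

z = -1.4506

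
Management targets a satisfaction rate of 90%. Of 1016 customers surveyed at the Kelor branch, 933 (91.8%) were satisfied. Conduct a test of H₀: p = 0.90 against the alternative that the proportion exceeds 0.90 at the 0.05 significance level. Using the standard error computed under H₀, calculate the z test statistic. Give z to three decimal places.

z = 1.945

p̂ = 933/1016 = 0.918307.
Standard error under H₀: √(0.9×0.1/1016) = 0.009412.
z = (0.918307 − 0.9)/0.009412 = 0.018307/0.009412 = 1.945.
p-value = P(Z > 1.945) ≈ 0.0259; since p < α = 0.05, reject H₀.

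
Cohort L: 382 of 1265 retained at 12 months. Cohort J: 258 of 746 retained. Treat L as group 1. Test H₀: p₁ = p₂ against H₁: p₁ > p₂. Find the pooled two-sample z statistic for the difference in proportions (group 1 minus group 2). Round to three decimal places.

p̂₁ = 382/1265 ≈ 0.30198, p̂₂ = 258/746 ≈ 0.34584.
Pooled p̂ = (382+258)/(1265+746) = 640/2011 = 0.31825.
SE = √(0.216967 × 0.002131) = 0.02150.
z = (0.30198 − 0.34584)/0.02150 = -0.04386/0.02150 = -2.040.

z = -2.040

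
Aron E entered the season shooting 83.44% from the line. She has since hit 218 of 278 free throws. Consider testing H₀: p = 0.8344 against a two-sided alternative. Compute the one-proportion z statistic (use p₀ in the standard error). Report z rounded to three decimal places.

p̂ = 218/278 ≈ 0.78417.
SE = √(p₀(1−p₀)/n) = √(0.13818/278) = 0.02229.
z = (0.78417 − 0.8344)/0.02229 = -0.05023/0.02229 = -2.253.

z = -2.253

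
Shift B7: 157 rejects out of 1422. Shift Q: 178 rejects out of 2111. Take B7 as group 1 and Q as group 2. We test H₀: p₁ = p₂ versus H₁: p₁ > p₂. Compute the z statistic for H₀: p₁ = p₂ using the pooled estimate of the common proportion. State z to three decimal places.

p̂₁ = 157/1422 ≈ 0.11041, p̂₂ = 178/2111 ≈ 0.08432.
Pooled p̂ = (157+178)/(1422+2111) = 335/3533 = 0.09482.
SE = √(p̂(1−p̂)(1/n₁+1/n₂)) = √(0.09482·0.90518·0.00117694) = √(0.000101016) = 0.01005.
z = (0.11041 − 0.08432)/0.01005 = 0.02609/0.01005 = 2.596.
p-value = P(Z > 2.596) ≈ 0.0047.

z = 2.596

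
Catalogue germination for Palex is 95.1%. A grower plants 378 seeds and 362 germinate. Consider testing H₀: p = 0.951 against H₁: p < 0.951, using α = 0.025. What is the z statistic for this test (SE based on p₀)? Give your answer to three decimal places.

z = 0.601

p̂ = 362/378 = 0.95767.
Under H₀, SE = √(0.951·0.049/378) = √(0.000123278) = 0.01110.
z = (0.95767 − 0.951)/0.01110 = 0.00667/0.01110 = 0.601.
p-value = P(Z < 0.601) ≈ 0.7261. With α = 0.025, fail to reject H₀.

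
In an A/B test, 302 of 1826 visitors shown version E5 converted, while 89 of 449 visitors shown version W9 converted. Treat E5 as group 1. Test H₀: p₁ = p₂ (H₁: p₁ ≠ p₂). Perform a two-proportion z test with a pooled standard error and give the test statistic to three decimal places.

p̂₁ = 302/1826 = 0.16539, p̂₂ = 89/449 = 0.19822.
Pooled p̂ = (302+89)/(1826+449) = 391/2275 = 0.17187.
SE = √(p̂(1−p̂)(1/n₁+1/n₂)) = √(0.17187·0.82813·0.00277482) = √(0.000394938) = 0.01987.
z = (0.16539 − 0.19822)/0.01987 = -0.03283/0.01987 = -1.652.
p-value = 2·P(Z > 1.652) ≈ 0.0985.

z = -1.652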